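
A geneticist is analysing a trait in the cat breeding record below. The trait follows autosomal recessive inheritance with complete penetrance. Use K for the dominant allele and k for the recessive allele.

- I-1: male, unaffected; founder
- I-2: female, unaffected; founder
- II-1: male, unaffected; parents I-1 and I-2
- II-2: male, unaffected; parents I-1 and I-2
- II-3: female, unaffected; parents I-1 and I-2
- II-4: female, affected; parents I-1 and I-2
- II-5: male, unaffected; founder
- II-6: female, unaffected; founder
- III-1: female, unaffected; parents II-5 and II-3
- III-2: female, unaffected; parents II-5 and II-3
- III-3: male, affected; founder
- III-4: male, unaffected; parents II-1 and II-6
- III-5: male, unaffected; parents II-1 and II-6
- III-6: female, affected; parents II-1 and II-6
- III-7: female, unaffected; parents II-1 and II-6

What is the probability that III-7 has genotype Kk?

2/3

II-1 is unaffected so carries K and passed k to III-6 (kk), so II-1 is Kk.
II-6 is unaffected so carries K and passed k to III-6 (kk), so II-6 is Kk.
Their cross gives offspring ratios 1/4 KK : 1/2 Kk : 1/4 kk. Conditioning on III-7 being unaffected, P(Kk) = 1/2 / 3/4 = 2/3.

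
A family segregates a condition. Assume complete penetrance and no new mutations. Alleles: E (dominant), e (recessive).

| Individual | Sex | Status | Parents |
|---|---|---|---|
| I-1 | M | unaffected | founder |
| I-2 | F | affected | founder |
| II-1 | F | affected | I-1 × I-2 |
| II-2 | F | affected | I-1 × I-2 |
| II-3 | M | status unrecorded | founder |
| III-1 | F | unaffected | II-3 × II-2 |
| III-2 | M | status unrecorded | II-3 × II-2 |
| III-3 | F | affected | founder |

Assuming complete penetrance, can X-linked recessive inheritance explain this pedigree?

No

Under X-linked recessive, II-1 (affected, female) cannot arise from I-1 (unaffected) × I-2 (affected).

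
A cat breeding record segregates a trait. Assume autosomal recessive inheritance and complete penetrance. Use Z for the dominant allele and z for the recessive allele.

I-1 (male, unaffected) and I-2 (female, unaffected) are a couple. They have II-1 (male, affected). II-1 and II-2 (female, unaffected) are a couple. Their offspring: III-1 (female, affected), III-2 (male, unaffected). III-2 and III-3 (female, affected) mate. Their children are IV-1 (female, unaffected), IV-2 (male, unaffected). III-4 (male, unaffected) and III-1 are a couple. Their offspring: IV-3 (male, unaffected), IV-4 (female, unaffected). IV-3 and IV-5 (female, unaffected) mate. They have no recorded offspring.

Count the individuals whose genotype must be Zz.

Obligate heterozygotes: I-1 is unaffected so carries Z and passed z to II-1 (zz), so I-1 is Zz; I-2 is unaffected so carries Z and passed z to II-1 (zz), so I-2 is Zz; II-2 is unaffected so carries Z and passed z to III-1 (zz), so II-2 is Zz; III-2 is unaffected so carries Z and received z from II-1 (zz), so III-2 is Zz; IV-1 is unaffected so carries Z and received z from III-3 (zz), so IV-1 is Zz; IV-2 is unaffected so carries Z and received z from III-3 (zz), so IV-2 is Zz; IV-3 is unaffected so carries Z and received z from III-1 (zz), so IV-3 is Zz; IV-4 is unaffected so carries Z and received z from III-1 (zz), so IV-4 is Zz.
Every other individual is either homozygous by phenotype or has at least one consistent homozygous assignment, so the count is 8.

8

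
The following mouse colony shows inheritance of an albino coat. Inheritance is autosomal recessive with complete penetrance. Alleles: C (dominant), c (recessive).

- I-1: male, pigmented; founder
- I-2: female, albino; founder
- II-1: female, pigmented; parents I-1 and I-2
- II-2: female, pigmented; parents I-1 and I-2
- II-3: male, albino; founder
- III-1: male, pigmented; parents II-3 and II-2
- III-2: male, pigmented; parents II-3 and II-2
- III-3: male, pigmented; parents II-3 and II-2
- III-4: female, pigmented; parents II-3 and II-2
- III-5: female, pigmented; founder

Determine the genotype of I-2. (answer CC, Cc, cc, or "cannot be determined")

cc

I-2 is albino, so I-2 is cc.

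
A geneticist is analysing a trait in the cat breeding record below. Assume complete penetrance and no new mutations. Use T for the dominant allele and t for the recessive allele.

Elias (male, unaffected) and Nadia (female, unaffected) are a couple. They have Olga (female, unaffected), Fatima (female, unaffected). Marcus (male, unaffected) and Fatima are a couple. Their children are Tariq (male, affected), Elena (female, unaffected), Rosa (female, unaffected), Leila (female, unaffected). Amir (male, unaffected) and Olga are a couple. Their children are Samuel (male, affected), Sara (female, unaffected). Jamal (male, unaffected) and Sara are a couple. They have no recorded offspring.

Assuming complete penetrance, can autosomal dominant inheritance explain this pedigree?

No

Under autosomal dominant, Tariq (affected, male) cannot arise from Marcus (unaffected) × Fatima (unaffected).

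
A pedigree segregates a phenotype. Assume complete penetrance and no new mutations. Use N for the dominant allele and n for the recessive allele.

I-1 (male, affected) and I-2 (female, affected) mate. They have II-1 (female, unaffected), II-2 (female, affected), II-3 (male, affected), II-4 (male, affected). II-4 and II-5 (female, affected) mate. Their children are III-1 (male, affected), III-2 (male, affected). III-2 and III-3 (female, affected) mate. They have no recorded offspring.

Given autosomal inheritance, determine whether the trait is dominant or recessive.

dominant

I-1 and I-2 are both affected yet have an unaffected child II-1. Under a recessive model two affected parents are homozygous and every child would be affected, so the trait cannot be recessive.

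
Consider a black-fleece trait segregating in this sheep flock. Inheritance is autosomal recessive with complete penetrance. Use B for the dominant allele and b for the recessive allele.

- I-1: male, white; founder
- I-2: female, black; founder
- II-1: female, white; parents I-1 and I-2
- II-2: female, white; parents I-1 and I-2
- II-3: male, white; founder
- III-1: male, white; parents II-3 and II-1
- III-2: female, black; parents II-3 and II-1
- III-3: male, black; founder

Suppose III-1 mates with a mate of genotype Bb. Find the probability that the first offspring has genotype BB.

II-3 is white so carries B and passed b to III-2 (bb), so II-3 is Bb.
II-1 is white so carries B and received b from I-2 (bb), so II-1 is Bb.
III-1 is a white offspring of II-3 (Bb) × II-1 (Bb), whose cross gives 1/4 BB : 1/2 Bb : 1/4 bb; conditioning on being white, III-1 is BB with probability 1/3, Bb with probability 2/3.
Summing over parental genotype combinations, P(offspring has genotype BB) = 1/3·1/2 + 2/3·1/4 = 1/3.

1/3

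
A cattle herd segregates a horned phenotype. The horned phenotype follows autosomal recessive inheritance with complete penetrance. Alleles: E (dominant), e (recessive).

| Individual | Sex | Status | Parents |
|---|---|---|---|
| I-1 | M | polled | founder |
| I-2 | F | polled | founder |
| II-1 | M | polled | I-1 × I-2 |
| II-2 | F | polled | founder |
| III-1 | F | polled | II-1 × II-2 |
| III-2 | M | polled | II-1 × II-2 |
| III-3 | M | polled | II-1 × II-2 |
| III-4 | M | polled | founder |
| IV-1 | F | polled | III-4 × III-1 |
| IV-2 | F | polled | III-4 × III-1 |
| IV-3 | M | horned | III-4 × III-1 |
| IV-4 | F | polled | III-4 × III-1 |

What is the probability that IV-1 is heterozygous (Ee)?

III-4 is polled so carries E and passed e to IV-3 (ee), so III-4 is Ee.
III-1 is polled so carries E and passed e to IV-3 (ee), so III-1 is Ee.
Their cross gives offspring ratios 1/4 EE : 1/2 Ee : 1/4 ee. Conditioning on IV-1 being polled, P(Ee) = 1/2 / 3/4 = 2/3.

2/3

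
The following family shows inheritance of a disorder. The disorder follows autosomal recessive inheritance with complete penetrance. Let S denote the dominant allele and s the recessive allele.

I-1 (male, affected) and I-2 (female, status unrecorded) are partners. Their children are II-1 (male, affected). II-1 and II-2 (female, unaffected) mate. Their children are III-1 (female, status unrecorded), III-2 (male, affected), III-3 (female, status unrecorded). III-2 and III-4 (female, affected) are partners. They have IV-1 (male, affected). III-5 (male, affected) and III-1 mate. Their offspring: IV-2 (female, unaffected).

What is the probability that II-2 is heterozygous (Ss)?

1

II-2 is unaffected so carries S and passed s to III-2 (ss), so II-2 is Ss, giving P(Ss) = 1.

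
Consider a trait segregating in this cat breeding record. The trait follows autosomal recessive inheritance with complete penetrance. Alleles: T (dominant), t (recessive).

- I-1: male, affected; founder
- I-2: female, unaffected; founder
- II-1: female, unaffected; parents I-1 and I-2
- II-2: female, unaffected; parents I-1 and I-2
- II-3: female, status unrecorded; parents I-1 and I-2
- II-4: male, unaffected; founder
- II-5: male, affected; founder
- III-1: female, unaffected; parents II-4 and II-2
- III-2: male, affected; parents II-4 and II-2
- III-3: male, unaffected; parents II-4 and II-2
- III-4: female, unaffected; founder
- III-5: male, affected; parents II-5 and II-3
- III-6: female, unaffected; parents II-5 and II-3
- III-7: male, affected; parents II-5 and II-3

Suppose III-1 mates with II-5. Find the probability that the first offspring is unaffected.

2/3

II-4 is unaffected so carries T and passed t to III-2 (tt), so II-4 is Tt.
II-2 is unaffected so carries T and received t from I-1 (tt), so II-2 is Tt.
III-1 is an unaffected offspring of II-4 (Tt) × II-2 (Tt), whose cross gives 1/4 TT : 1/2 Tt : 1/4 tt; conditioning on being unaffected, III-1 is TT with probability 1/3, Tt with probability 2/3.
II-5 is affected, so II-5 is tt.
Summing over parental genotype combinations, P(offspring is unaffected) = 1/3·1 + 2/3·1/2 = 2/3.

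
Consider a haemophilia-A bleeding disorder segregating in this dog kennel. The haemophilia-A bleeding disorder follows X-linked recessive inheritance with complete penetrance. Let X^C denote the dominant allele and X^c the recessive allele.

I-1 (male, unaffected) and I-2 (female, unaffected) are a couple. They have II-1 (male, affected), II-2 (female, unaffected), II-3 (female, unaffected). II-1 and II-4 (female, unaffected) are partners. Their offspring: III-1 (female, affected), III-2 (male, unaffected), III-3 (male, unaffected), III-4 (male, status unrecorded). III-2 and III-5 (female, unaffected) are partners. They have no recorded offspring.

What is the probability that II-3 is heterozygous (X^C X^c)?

I-1 is unaffected, so I-1 is X^C Y.
I-2 is unaffected so carries C and passed c to II-1 (X^c Y), so I-2 is X^C X^c.
Their cross gives offspring ratios 1/2 X^C X^C : 1/2 X^C X^c. Conditioning on II-3 being unaffected, P(X^C X^c) = 1/2 / 1 = 1/2.

1/2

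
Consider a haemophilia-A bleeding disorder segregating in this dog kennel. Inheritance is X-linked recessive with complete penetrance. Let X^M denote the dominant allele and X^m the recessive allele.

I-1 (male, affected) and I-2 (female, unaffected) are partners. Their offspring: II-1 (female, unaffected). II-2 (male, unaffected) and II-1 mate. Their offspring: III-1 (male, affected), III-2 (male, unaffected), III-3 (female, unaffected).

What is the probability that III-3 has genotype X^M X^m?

1/2

II-2 is unaffected, so II-2 is X^M Y.
II-1 is unaffected so carries M and received m from I-1 (X^m Y), so II-1 is X^M X^m.
Their cross gives offspring ratios 1/2 X^M X^M : 1/2 X^M X^m. Conditioning on III-3 being unaffected, P(X^M X^m) = 1/2 / 1 = 1/2.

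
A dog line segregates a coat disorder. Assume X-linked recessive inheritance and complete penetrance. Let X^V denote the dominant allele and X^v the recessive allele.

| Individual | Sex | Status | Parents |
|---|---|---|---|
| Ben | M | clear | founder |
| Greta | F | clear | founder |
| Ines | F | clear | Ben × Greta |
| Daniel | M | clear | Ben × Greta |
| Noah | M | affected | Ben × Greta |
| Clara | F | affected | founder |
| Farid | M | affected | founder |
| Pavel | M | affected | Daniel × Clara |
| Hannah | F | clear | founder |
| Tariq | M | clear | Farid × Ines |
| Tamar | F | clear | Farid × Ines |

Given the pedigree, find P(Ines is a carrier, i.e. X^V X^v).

Ben is clear, so Ben is X^V Y.
Greta is clear so carries V and passed v to Noah (X^v Y), so Greta is X^V X^v.
Their cross gives offspring ratios 1/2 X^V X^V : 1/2 X^V X^v. Conditioning on Ines being clear, P(X^V X^v) = 1/2 / 1 = 1/2 before taking Ines's own offspring into account.
Farid is affected, so Farid is X^v Y.
Now use Ines's offspring. Probability of each recorded status — clear son Tariq: 1/2 if Ines is X^V X^v, 1 if X^V X^V; clear daughter Tamar: 1/2 if Ines is X^V X^v, 1 if X^V X^V.
Bayes: P(X^V X^v) = 1/2·1/4 / (1/2·1/4 + 1/2·1) = 1/5.

1/5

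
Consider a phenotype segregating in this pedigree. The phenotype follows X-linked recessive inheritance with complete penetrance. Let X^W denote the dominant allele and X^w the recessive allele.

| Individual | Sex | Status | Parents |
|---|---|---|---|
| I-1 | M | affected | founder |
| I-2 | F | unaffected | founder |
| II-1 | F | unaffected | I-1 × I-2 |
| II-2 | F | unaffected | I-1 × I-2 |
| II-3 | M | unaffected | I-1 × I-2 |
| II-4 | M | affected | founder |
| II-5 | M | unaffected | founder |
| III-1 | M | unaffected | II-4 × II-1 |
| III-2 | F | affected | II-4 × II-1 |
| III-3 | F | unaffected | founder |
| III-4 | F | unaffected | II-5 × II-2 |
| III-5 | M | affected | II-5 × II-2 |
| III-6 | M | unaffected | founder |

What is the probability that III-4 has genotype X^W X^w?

II-5 is unaffected, so II-5 is X^W Y.
II-2 is unaffected so carries W and received w from I-1 (X^w Y), so II-2 is X^W X^w.
Their cross gives offspring ratios 1/2 X^W X^W : 1/2 X^W X^w. Conditioning on III-4 being unaffected, P(X^W X^w) = 1/2 / 1 = 1/2.

1/2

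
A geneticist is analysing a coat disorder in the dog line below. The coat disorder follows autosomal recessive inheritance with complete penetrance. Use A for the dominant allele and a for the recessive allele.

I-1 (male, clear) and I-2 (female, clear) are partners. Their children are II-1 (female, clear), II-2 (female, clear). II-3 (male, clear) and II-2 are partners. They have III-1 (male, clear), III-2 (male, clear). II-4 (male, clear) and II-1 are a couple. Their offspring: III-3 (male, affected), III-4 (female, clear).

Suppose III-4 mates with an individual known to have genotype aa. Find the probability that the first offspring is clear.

II-4 is clear so carries A and passed a to III-3 (aa), so II-4 is Aa.
II-1 is clear so carries A and passed a to III-3 (aa), so II-1 is Aa.
III-4 is a clear offspring of II-4 (Aa) × II-1 (Aa), whose cross gives 1/4 AA : 1/2 Aa : 1/4 aa; conditioning on being clear, III-4 is AA with probability 1/3, Aa with probability 2/3.
Summing over parental genotype combinations, P(offspring is clear) = 1/3·1 + 2/3·1/2 = 2/3.

2/3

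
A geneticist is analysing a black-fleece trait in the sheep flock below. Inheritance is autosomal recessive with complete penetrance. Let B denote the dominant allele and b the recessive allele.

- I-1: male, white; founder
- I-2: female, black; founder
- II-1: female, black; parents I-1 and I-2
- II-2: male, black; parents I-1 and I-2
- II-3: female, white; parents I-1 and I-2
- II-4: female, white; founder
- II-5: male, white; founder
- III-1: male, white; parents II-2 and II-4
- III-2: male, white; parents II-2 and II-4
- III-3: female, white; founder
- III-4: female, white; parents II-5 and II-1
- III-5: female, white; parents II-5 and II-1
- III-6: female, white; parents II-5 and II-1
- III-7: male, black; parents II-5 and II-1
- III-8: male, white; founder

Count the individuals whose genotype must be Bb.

Obligate heterozygotes: I-1 is white so carries B and passed b to II-1 (bb), so I-1 is Bb; II-3 is white so carries B and received b from I-2 (bb), so II-3 is Bb; II-5 is white so carries B and passed b to III-7 (bb), so II-5 is Bb; III-1 is white so carries B and received b from II-2 (bb), so III-1 is Bb; III-2 is white so carries B and received b from II-2 (bb), so III-2 is Bb; III-4 is white so carries B and received b from II-1 (bb), so III-4 is Bb; III-5 is white so carries B and received b from II-1 (bb), so III-5 is Bb; III-6 is white so carries B and received b from II-1 (bb), so III-6 is Bb.
Every other individual is either homozygous by phenotype or has at least one consistent homozygous assignment, so the count is 8.

8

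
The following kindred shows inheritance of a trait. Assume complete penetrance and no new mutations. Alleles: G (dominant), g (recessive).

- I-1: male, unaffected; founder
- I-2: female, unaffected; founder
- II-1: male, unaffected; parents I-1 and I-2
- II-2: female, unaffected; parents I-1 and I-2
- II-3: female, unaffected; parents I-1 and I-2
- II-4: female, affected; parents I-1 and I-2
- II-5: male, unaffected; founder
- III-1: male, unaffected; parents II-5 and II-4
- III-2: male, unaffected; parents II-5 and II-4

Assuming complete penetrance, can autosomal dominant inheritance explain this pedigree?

No

Under autosomal dominant, II-4 (affected, female) cannot arise from I-1 (unaffected) × I-2 (unaffected).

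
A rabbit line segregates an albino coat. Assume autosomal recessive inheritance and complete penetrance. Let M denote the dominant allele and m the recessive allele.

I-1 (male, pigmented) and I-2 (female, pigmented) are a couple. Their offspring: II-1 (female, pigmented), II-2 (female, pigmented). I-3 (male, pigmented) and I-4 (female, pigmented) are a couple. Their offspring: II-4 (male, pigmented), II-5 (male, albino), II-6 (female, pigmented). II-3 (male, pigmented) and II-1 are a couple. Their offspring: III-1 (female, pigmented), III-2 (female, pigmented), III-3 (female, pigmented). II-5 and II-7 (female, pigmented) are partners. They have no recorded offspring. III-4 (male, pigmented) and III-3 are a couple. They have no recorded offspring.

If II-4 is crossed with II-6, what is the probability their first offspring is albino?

1/9

I-3 is pigmented so carries M and passed m to II-5 (mm), so I-3 is Mm.
I-4 is pigmented so carries M and passed m to II-5 (mm), so I-4 is Mm.
II-4 is a pigmented offspring of I-3 (Mm) × I-4 (Mm), whose cross gives 1/4 MM : 1/2 Mm : 1/4 mm; conditioning on being pigmented, II-4 is MM with probability 1/3, Mm with probability 2/3.
II-6 is a pigmented offspring of I-3 (Mm) × I-4 (Mm), whose cross gives 1/4 MM : 1/2 Mm : 1/4 mm; conditioning on being pigmented, II-6 is MM with probability 1/3, Mm with probability 2/3.
Summing over parental genotype combinations, P(offspring is albino) = 4/9·1/4 = 1/9.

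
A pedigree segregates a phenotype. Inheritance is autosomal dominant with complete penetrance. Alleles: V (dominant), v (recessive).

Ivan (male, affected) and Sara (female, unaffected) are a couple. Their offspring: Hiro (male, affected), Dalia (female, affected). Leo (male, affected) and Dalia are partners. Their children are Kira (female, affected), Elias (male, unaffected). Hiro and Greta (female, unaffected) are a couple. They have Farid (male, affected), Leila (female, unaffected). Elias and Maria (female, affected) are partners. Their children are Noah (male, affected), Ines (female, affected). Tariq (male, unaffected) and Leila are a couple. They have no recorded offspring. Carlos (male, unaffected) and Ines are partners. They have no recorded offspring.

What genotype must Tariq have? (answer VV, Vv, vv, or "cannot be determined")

vv

Tariq is unaffected, so Tariq is vv.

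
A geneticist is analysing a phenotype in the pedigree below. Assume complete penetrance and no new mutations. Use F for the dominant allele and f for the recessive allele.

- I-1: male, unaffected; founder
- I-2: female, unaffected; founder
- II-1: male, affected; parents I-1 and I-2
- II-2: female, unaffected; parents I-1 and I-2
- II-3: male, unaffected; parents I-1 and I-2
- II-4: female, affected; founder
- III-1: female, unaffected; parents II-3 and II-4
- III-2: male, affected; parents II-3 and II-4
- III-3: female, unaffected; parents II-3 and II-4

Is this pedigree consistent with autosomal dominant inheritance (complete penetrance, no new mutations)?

No

Under autosomal dominant, II-1 (affected, male) cannot arise from I-1 (unaffected) × I-2 (unaffected).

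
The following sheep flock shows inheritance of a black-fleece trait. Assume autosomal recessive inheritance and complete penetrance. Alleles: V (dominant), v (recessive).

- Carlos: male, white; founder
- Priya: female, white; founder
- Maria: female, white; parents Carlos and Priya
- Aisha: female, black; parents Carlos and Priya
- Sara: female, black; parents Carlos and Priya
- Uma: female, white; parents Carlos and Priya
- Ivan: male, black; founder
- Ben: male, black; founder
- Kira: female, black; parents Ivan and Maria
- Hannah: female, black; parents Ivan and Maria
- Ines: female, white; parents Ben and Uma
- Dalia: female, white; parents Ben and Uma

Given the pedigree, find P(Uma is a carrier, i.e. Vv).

Carlos is white so carries V and passed v to Aisha (vv), so Carlos is Vv.
Priya is white so carries V and passed v to Aisha (vv), so Priya is Vv.
Their cross gives offspring ratios 1/4 VV : 1/2 Vv : 1/4 vv. Conditioning on Uma being white, P(Vv) = 1/2 / 3/4 = 2/3 before taking Uma's own offspring into account.
Ben is black, so Ben is vv.
Now use Uma's offspring. Probability of each recorded status — white daughter Ines: 1/2 if Uma is Vv, 1 if VV; white daughter Dalia: 1/2 if Uma is Vv, 1 if VV.
Bayes: P(Vv) = 2/3·1/4 / (2/3·1/4 + 1/3·1) = 1/3.

1/3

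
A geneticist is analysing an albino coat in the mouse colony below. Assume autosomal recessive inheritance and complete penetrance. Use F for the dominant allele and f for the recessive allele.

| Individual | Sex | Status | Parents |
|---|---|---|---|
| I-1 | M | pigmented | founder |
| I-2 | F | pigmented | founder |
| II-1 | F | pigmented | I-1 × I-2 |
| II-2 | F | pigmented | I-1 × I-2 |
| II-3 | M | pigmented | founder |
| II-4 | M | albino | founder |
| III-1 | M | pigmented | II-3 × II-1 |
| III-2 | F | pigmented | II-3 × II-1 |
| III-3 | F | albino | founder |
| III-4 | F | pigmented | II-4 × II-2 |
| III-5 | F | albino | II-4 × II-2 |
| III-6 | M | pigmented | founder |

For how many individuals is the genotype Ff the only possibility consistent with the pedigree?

2

Obligate heterozygotes: II-2 is pigmented so carries F and passed f to III-5 (ff), so II-2 is Ff; III-4 is pigmented so carries F and received f from II-4 (ff), so III-4 is Ff.
Every other individual is either homozygous by phenotype or has at least one consistent homozygous assignment, so the count is 2.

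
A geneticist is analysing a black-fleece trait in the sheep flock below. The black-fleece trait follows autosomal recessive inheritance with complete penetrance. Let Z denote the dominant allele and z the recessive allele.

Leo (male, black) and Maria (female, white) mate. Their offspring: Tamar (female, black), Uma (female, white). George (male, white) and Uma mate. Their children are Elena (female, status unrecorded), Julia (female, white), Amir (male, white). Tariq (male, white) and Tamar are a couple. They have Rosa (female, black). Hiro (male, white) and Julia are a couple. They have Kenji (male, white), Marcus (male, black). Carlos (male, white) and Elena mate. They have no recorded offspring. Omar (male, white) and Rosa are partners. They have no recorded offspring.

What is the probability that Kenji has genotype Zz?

2/3

Hiro is white so carries Z and passed z to Marcus (zz), so Hiro is Zz.
Julia is white so carries Z and passed z to Marcus (zz), so Julia is Zz.
Their cross gives offspring ratios 1/4 ZZ : 1/2 Zz : 1/4 zz. Conditioning on Kenji being white, P(Zz) = 1/2 / 3/4 = 2/3.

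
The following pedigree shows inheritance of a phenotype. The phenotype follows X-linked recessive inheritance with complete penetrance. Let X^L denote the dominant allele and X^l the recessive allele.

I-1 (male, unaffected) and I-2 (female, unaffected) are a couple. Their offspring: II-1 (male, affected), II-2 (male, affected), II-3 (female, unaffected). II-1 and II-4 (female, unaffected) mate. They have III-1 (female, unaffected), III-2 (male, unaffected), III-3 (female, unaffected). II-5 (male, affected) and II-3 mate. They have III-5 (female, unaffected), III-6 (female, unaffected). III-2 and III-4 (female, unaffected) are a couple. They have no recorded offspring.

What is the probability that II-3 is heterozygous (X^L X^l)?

I-1 is unaffected, so I-1 is X^L Y.
I-2 is unaffected so carries L and passed l to II-1 (X^l Y), so I-2 is X^L X^l.
Their cross gives offspring ratios 1/2 X^L X^L : 1/2 X^L X^l. Conditioning on II-3 being unaffected, P(X^L X^l) = 1/2 / 1 = 1/2 before taking II-3's own offspring into account.
II-5 is affected, so II-5 is X^l Y.
Now use II-3's offspring. Probability of each recorded status — unaffected daughter III-5: 1/2 if II-3 is X^L X^l, 1 if X^L X^L; unaffected daughter III-6: 1/2 if II-3 is X^L X^l, 1 if X^L X^L.
Bayes: P(X^L X^l) = 1/2·1/4 / (1/2·1/4 + 1/2·1) = 1/5.

1/5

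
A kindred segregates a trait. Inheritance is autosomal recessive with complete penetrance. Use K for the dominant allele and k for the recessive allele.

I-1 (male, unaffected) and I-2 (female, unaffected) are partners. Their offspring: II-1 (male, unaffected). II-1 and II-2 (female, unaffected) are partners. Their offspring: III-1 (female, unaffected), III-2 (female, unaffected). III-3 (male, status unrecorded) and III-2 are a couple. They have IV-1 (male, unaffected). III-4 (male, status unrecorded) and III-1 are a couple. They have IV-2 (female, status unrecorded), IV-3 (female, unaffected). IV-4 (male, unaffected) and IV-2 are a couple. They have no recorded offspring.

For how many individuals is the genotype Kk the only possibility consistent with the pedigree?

No individual's genotype is forced to Kk by the pedigree, so the count is 0.

0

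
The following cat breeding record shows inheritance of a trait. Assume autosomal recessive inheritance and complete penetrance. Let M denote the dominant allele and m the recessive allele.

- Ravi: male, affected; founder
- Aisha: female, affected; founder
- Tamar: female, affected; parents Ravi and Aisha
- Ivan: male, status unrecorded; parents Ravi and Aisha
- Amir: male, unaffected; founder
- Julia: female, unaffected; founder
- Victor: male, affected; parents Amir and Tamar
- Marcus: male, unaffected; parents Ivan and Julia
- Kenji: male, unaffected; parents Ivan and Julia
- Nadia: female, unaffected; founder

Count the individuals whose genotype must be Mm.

Obligate heterozygotes: Amir is unaffected so carries M and passed m to Victor (mm), so Amir is Mm; Marcus is unaffected so carries M and received m from Ivan (mm), so Marcus is Mm; Kenji is unaffected so carries M and received m from Ivan (mm), so Kenji is Mm.
Every other individual is either homozygous by phenotype or has at least one consistent homozygous assignment, so the count is 3.

3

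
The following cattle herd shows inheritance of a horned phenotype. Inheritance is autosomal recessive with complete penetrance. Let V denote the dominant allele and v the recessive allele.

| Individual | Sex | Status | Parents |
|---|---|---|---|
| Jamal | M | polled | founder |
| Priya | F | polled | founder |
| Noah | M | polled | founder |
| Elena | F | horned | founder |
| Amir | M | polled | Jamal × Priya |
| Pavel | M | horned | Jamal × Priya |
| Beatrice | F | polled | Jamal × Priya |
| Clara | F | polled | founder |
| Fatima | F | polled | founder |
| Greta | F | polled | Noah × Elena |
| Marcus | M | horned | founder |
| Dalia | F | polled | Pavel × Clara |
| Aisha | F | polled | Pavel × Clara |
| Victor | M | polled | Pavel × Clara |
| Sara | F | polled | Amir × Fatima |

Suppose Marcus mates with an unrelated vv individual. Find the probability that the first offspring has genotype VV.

Marcus is horned, so Marcus is vv.
The cross gives 1 vv, so P(offspring has genotype VV) = 0.

0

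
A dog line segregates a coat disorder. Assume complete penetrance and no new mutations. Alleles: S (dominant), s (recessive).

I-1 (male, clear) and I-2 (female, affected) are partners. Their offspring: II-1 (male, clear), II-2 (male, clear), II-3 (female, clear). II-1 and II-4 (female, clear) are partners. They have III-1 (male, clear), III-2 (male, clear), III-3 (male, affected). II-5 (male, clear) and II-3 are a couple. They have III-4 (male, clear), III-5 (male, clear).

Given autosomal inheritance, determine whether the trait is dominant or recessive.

recessive

II-1 and II-4 are both clear yet have an affected child III-3. Under dominance, an affected child requires at least one affected parent, so the trait cannot be dominant.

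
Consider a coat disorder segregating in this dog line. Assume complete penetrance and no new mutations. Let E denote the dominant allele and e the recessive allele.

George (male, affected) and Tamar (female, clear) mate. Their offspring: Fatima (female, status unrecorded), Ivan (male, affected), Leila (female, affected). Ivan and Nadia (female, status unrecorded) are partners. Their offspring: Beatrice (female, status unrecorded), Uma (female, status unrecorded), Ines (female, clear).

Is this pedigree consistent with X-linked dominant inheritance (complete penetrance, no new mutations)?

Under X-linked dominant, Ivan (affected, male) cannot arise from George (affected) × Tamar (clear).

No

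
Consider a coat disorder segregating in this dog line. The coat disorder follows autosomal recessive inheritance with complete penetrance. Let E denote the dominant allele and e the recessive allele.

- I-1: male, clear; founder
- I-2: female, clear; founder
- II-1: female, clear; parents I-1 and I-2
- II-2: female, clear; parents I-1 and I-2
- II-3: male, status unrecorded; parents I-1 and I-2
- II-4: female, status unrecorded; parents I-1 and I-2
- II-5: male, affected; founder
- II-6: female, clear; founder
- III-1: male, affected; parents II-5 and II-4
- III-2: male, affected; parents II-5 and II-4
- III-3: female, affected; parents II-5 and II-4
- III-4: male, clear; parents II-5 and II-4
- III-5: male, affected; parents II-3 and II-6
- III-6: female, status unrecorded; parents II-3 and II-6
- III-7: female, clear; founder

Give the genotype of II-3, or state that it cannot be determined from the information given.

II-3's phenotype is unrecorded, and no parent or child forces a single allele at both positions; consistent genotype assignments exist with II-3 as Ee or ee.

cannot be determined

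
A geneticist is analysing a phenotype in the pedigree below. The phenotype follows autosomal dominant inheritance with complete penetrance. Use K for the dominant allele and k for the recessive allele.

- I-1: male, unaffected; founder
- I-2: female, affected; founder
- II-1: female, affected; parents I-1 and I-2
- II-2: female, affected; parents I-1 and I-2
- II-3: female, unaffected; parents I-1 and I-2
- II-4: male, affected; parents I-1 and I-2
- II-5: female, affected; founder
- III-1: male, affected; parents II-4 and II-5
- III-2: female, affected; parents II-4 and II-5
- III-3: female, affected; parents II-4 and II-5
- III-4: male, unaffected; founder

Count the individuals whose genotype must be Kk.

Obligate heterozygotes: I-2 is affected so carries K and passed k to II-3 (kk), so I-2 is Kk; II-1 is affected so carries K and received k from I-1 (kk), so II-1 is Kk; II-2 is affected so carries K and received k from I-1 (kk), so II-2 is Kk; II-4 is affected so carries K and received k from I-1 (kk), so II-4 is Kk.
Every other individual is either homozygous by phenotype or has at least one consistent homozygous assignment, so the count is 4.

4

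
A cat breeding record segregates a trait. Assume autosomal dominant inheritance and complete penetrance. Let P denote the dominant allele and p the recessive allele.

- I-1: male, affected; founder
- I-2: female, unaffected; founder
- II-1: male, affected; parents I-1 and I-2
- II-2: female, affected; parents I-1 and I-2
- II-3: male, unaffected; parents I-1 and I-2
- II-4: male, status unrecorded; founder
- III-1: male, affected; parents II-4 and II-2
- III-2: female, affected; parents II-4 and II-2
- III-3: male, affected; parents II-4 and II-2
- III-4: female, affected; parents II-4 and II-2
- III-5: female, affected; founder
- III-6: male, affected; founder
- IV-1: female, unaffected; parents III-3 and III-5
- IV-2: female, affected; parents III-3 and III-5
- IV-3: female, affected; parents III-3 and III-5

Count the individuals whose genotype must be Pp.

Obligate heterozygotes: I-1 is affected so carries P and passed p to II-3 (pp), so I-1 is Pp; II-1 is affected so carries P and received p from I-2 (pp), so II-1 is Pp; II-2 is affected so carries P and received p from I-2 (pp), so II-2 is Pp; III-3 is affected so carries P and passed p to IV-1 (pp), so III-3 is Pp; III-5 is affected so carries P and passed p to IV-1 (pp), so III-5 is Pp.
Every other individual is either homozygous by phenotype or has at least one consistent homozygous assignment, so the count is 5.

5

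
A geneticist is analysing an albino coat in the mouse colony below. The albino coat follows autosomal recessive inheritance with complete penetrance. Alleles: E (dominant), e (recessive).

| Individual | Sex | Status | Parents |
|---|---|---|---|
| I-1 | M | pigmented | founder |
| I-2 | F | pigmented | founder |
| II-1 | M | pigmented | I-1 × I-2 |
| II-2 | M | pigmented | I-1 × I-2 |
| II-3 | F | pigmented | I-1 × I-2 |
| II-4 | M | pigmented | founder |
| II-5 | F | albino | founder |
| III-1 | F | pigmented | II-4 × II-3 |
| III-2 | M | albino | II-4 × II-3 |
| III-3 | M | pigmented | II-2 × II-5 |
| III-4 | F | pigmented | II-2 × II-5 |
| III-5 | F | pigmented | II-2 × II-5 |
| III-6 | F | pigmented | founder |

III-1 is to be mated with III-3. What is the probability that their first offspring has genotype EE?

1/3

II-4 is pigmented so carries E and passed e to III-2 (ee), so II-4 is Ee.
II-3 is pigmented so carries E and passed e to III-2 (ee), so II-3 is Ee.
III-1 is a pigmented offspring of II-4 (Ee) × II-3 (Ee), whose cross gives 1/4 EE : 1/2 Ee : 1/4 ee; conditioning on being pigmented, III-1 is EE with probability 1/3, Ee with probability 2/3.
III-3 is pigmented so carries E and received e from II-5 (ee), so III-3 is Ee.
Summing over parental genotype combinations, P(offspring has genotype EE) = 1/3·1/2 + 2/3·1/4 = 1/3.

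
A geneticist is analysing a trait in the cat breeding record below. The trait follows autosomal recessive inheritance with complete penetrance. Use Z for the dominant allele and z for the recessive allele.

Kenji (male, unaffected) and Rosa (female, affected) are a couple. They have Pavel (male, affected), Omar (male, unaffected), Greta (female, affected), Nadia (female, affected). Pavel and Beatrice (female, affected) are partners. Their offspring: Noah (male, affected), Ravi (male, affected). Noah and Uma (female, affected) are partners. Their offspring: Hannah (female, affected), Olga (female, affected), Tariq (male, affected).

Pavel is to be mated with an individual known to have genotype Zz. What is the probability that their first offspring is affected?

1/2

Pavel is affected, so Pavel is zz.
The cross gives 1/2 Zz : 1/2 zz, so P(offspring is affected) = 1/2.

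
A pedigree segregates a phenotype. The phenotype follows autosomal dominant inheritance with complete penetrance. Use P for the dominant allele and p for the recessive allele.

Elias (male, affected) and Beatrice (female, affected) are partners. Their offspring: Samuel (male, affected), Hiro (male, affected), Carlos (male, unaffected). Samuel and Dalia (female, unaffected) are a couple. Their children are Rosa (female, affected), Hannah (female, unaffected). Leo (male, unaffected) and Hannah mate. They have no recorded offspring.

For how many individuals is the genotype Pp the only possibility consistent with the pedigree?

4

Obligate heterozygotes: Elias is affected so carries P and passed p to Carlos (pp), so Elias is Pp; Beatrice is affected so carries P and passed p to Carlos (pp), so Beatrice is Pp; Samuel is affected so carries P and passed p to Hannah (pp), so Samuel is Pp; Rosa is affected so carries P and received p from Dalia (pp), so Rosa is Pp.
Every other individual is either homozygous by phenotype or has at least one consistent homozygous assignment, so the count is 4.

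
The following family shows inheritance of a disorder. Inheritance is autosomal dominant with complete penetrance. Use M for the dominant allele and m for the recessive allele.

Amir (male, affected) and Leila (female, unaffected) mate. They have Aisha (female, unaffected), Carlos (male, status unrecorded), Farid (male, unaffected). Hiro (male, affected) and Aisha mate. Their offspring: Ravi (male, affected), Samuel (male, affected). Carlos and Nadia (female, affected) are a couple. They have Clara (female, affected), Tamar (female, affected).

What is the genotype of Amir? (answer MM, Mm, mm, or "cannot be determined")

From phenotype alone, Amir is MM or Mm.
Amir is affected so carries M and passed m to Aisha (mm), so Amir is Mm.

Mm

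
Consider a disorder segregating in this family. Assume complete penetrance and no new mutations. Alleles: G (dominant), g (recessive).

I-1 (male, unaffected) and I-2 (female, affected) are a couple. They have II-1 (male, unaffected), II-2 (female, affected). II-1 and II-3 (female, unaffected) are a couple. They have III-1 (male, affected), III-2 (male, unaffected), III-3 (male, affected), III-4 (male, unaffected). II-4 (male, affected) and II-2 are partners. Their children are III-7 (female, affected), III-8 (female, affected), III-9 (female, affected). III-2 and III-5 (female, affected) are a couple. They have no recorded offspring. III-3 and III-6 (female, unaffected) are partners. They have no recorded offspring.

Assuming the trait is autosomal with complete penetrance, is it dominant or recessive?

recessive

II-1 and II-3 are both unaffected yet have an affected child III-1. Under dominance, an affected child requires at least one affected parent, so the trait cannot be dominant.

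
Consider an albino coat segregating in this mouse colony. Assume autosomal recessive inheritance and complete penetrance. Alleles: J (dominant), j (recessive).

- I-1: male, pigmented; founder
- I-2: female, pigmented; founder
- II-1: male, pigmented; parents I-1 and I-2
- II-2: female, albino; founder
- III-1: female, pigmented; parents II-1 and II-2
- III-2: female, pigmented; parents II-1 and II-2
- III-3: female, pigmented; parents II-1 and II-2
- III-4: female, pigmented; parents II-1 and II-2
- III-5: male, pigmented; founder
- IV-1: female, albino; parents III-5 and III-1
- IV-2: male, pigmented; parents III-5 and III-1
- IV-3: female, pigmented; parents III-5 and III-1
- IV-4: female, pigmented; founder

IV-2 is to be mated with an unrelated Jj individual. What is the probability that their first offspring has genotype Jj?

III-5 is pigmented so carries J and passed j to IV-1 (jj), so III-5 is Jj.
III-1 is pigmented so carries J and received j from II-2 (jj), so III-1 is Jj.
IV-2 is a pigmented offspring of III-5 (Jj) × III-1 (Jj), whose cross gives 1/4 JJ : 1/2 Jj : 1/4 jj; conditioning on being pigmented, IV-2 is JJ with probability 1/3, Jj with probability 2/3.
Summing over parental genotype combinations, P(offspring has genotype Jj) = 1/3·1/2 + 2/3·1/2 = 1/2.

1/2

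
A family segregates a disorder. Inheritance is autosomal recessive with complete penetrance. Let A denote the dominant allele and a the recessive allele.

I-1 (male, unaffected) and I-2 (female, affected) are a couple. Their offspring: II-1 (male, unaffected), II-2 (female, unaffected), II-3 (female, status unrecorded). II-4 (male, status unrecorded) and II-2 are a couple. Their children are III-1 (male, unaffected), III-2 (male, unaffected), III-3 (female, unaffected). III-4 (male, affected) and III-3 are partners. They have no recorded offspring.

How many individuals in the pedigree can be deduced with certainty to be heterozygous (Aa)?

2

Obligate heterozygotes: II-1 is unaffected so carries A and received a from I-2 (aa), so II-1 is Aa; II-2 is unaffected so carries A and received a from I-2 (aa), so II-2 is Aa.
Every other individual is either homozygous by phenotype or has at least one consistent homozygous assignment, so the count is 2.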